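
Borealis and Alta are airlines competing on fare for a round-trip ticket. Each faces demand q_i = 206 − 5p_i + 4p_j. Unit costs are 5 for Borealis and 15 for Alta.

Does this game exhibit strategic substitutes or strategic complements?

Borealis's profit: π = (p_{Borealis} − 5)(206 − 5p_{Borealis} + 4p_{Alta}).
∂π/∂p_{Borealis} = 231 − 10p_{Borealis} + 4p_{Alta} = 0 ⇒ p_{Borealis} = 23.1 + 0.4p_{Alta}.
The best-response slope dp_{Borealis}/dp_{Alta} = 0.4 > 0: the reaction function is upward-sloping, so the choices are strategic complements.

strategic complements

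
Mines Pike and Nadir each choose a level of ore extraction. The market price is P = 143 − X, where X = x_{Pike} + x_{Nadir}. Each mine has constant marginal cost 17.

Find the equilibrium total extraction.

Mine Pike's profit: π = x_{Pike}(143 − (x_{Pike} + x_{Nadir})) − 17x_{Pike}.
∂π/∂x_{Pike} = 126 − 2x_{Pike} − x_{Nadir} = 0, so x_{Pike} = 63 − 0.5x_{Nadir}.
By symmetry x_{Nadir} = x_{Pike}; substituting into the reaction function, 1.5x_{Pike} = 63 and x_{Pike} = 42.
Total extraction: 42 + 42 = 84.

84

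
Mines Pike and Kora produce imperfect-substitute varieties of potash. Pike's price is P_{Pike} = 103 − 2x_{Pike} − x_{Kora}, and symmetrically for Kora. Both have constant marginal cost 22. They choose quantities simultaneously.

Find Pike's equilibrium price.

54.4

Mine Pike's profit: π = x_{Pike}(103 − 2x_{Pike} − x_{Kora}) − 22x_{Pike}.
∂π/∂x_{Pike} = 81 − 4x_{Pike} − x_{Kora} = 0 ⇒ x_{Pike} = 20.25 − 0.25x_{Kora}.
The game is symmetric, so in equilibrium x_{Kora} = x_{Pike}: the reaction function gives 1.25x_{Pike} = 20.25, hence x_{Pike} = 16.2.
P_{Pike} = 103 − 2·16.2 − 16.2 = 54.4.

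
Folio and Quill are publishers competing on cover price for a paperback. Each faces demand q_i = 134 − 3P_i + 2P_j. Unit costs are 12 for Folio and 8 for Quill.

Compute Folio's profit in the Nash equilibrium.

2655.1875

Folio's profit: π = (P_{Folio} − 12)(134 − 3P_{Folio} + 2P_{Quill}).
∂π/∂P_{Folio} = 170 − 6P_{Folio} + 2P_{Quill} = 0 ⇒ P_{Folio} = 85/3 + (1/3)P_{Quill}.
Similarly P_{Quill} = 79/3 + (1/3)P_{Folio}.
Substituting the second reaction function into the first: P_{Folio} = 85/3 + (1/3)(79/3 + (1/3)P_{Folio}), which gives (8/9)P_{Folio} = 334/9 ⇒ P_{Folio} = 41.75.
Then P_{Quill} = 79/3 + (1/3)·41.75 = 40.25.
q_{Folio} = 134 − 3·41.75 + 2·40.25 = 89.25.
Profit = (41.75 − 12)·89.25 = 2655.1875.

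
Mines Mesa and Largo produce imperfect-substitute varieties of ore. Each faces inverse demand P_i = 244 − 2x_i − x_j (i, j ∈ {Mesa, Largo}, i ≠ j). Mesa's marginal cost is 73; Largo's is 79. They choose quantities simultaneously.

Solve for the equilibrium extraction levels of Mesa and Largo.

34.6, 32.6

Mine Mesa's profit: π = x_{Mesa}(244 − 2x_{Mesa} − x_{Largo}) − 73x_{Mesa}.
∂π/∂x_{Mesa} = 171 − 4x_{Mesa} − x_{Largo} = 0 ⇒ x_{Mesa} = 42.75 − 0.25x_{Largo}.
Similarly x_{Largo} = 41.25 − 0.25x_{Mesa}.
Solving the two reaction functions simultaneously: (1 − (−0.25)(−0.25))x_{Mesa} = 42.75 − 0.25·41.25, so 0.9375x_{Mesa} = 32.4375 and x_{Mesa} = 34.6.
Then x_{Largo} = 41.25 − 0.25·34.6 = 32.6.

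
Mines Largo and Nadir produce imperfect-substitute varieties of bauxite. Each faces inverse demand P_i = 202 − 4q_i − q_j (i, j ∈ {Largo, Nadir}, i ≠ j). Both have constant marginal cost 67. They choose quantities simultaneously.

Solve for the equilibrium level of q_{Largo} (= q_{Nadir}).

Mine Largo's profit: π = q_{Largo}(202 − 4q_{Largo} − q_{Nadir}) − 67q_{Largo}.
∂π/∂q_{Largo} = 135 − 8q_{Largo} − q_{Nadir} = 0 ⇒ q_{Largo} = 16.875 − 0.125q_{Nadir}.
By symmetry q_{Nadir} = q_{Largo}; substituting into the reaction function, 1.125q_{Largo} = 16.875 and q_{Largo} = 15.

15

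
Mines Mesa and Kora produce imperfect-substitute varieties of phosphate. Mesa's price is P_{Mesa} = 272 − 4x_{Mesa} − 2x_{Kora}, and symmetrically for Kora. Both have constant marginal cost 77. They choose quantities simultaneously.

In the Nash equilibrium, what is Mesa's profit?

Mine Mesa's profit: π = x_{Mesa}(272 − 4x_{Mesa} − 2x_{Kora}) − 77x_{Mesa}.
∂π/∂x_{Mesa} = 195 − 8x_{Mesa} − 2x_{Kora} = 0 ⇒ x_{Mesa} = 24.375 − 0.25x_{Kora}.
By symmetry x_{Kora} = x_{Mesa}; substituting into the reaction function, 1.25x_{Mesa} = 24.375 and x_{Mesa} = 19.5.
P_{Mesa} = 272 − 4·19.5 − 2·19.5 = 155.
Profit = (155 − 77)·19.5 = 1521.

1521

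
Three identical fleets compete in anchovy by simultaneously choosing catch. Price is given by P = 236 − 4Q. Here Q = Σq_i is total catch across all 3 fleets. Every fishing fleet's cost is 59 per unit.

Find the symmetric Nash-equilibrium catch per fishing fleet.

11.0625

A representative fishing fleet's profit is π_i = q_i(236 − 4Q) − 59q_i, with Q = q_i + Σ_{j≠i} q_j.
First-order condition: 177 − 8q_i − 4Σ_{j≠i} q_j = 0.
In a symmetric equilibrium every fishing fleet chooses the same q, so Σ_{j≠i} q_j = 2q. The condition becomes 177 − 16q = 0, giving q = 177/16 = 11.0625.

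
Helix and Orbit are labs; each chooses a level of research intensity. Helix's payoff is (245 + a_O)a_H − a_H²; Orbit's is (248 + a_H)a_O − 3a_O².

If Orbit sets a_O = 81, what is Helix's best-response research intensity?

163

Expanding Helix's payoff: 245a_H + a_Oa_H − a_H².
∂π/∂a_H = 245 + a_O − 2a_H = 0, so a_H = 122.5 + 0.5a_O.
At a_O = 81: a_H = 122.5 + 0.5·81 = 163.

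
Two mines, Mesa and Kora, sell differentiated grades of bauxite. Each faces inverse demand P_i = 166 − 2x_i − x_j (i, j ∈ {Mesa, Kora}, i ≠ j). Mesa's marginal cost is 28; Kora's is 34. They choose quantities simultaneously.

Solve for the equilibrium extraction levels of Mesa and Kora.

Mine Mesa's profit: π = x_{Mesa}(166 − 2x_{Mesa} − x_{Kora}) − 28x_{Mesa}.
∂π/∂x_{Mesa} = 138 − 4x_{Mesa} − x_{Kora} = 0 ⇒ x_{Mesa} = 34.5 − 0.25x_{Kora}.
Similarly x_{Kora} = 33 − 0.25x_{Mesa}.
Solving the two reaction functions simultaneously: (1 − (−0.25)(−0.25))x_{Mesa} = 34.5 − 0.25·33, so 0.9375x_{Mesa} = 26.25 and x_{Mesa} = 28.
Then x_{Kora} = 33 − 0.25·28 = 26.

28, 26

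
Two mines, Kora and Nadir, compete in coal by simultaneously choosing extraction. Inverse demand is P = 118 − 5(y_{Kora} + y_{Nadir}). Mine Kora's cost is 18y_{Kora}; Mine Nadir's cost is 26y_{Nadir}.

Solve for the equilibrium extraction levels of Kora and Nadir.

Mine Kora's profit: π = y_{Kora}(118 − 5(y_{Kora} + y_{Nadir})) − 18y_{Kora}.
∂π/∂y_{Kora} = 100 − 10y_{Kora} − 5y_{Nadir} = 0, so y_{Kora} = 10 − 0.5y_{Nadir}.
By the same steps for Nadir: y_{Nadir} = 9.2 − 0.5y_{Kora}.
Substituting the second reaction function into the first: y_{Kora} = 10 − 0.5(9.2 − 0.5y_{Kora}), which gives 0.75y_{Kora} = 5.4 ⇒ y_{Kora} = 7.2.
Then y_{Nadir} = 9.2 − 0.5·7.2 = 5.6.

7.2, 5.6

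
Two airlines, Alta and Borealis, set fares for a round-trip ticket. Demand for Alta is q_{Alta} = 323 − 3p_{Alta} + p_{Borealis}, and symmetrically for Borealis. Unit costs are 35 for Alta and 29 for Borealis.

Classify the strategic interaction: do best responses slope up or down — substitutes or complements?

strategic complements

Alta's profit: π = (p_{Alta} − 35)(323 − 3p_{Alta} + p_{Borealis}).
∂π/∂p_{Alta} = 428 − 6p_{Alta} + p_{Borealis} = 0 ⇒ p_{Alta} = 214/3 + (1/6)p_{Borealis}.
The best-response slope dp_{Alta}/dp_{Borealis} = 1/6 > 0: the reaction function is upward-sloping, so the choices are strategic complements.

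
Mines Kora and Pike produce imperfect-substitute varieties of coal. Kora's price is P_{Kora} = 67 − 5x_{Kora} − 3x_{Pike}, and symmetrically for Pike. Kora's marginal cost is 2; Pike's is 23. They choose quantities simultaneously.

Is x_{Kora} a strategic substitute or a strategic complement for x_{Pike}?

strategic substitutes

Mine Kora's profit: π = x_{Kora}(67 − 5x_{Kora} − 3x_{Pike}) − 2x_{Kora}.
∂π/∂x_{Kora} = 65 − 10x_{Kora} − 3x_{Pike} = 0 ⇒ x_{Kora} = 6.5 − 0.3x_{Pike}.
The best-response slope dx_{Kora}/dx_{Pike} = −0.3 < 0: the reaction function is downward-sloping, so the choices are strategic substitutes.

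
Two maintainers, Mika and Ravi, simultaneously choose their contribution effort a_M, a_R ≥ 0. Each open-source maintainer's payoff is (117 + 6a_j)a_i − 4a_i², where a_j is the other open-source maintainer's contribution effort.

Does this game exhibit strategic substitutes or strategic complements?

Mika's payoff is (117 + 6a_R)a_M − 4a_M².
∂π/∂a_M = 117 + 6a_R − 8a_M = 0, so a_M = 14.625 + 0.75a_R.
The best-response slope da_M/da_R = 0.75 > 0: the reaction function is upward-sloping, so the choices are strategic complements.

strategic complements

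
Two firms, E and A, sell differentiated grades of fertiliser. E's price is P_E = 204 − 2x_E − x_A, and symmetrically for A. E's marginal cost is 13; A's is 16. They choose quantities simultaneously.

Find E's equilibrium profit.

2949.12

Firm E's profit: π = x_E(204 − 2x_E − x_A) − 13x_E.
∂π/∂x_E = 191 − 4x_E − x_A = 0 ⇒ x_E = 47.75 − 0.25x_A.
Similarly x_A = 47 − 0.25x_E.
Plugging x_A into E's best response: x_E = 47.75 − 0.25(47 − 0.25x_E) ⇒ 0.9375x_E = 36, so x_E = 38.4.
Then x_A = 47 − 0.25·38.4 = 37.4.
P_E = 204 − 2·38.4 − 37.4 = 89.8.
Profit = (89.8 − 13)·38.4 = 2949.12.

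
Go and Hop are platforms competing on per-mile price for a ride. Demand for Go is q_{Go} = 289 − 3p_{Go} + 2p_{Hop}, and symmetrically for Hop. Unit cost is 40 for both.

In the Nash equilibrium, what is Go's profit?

Go's profit: π = (p_{Go} − 40)(289 − 3p_{Go} + 2p_{Hop}).
∂π/∂p_{Go} = 409 − 6p_{Go} + 2p_{Hop} = 0 ⇒ p_{Go} = 409/6 + (1/3)p_{Hop}.
Setting p_{Go} = p_{Hop} in the reaction function: p_{Go} = 409/6 + (1/3)p_{Go}, so p_{Go} = (409/6) / (2/3) = 102.25.
q_{Go} = 289 − 3·102.25 + 2·102.25 = 186.75.
Profit = (102.25 − 40)·186.75 = 11625.1875.

11625.1875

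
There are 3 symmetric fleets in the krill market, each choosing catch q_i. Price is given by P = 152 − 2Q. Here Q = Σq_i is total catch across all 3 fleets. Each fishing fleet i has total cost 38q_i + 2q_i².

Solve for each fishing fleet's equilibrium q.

A representative fishing fleet's profit is π_i = q_i(152 − 2Q) − 38q_i − 2q_i², with Q = q_i + Σ_{j≠i} q_j.
First-order condition: 114 − 8q_i − 2Σ_{j≠i} q_j = 0.
Imposing symmetry (q_j = q for all j) turns Σ_{j≠i} q_j into 2q, so 114 = 12q and q = 9.5.

9.5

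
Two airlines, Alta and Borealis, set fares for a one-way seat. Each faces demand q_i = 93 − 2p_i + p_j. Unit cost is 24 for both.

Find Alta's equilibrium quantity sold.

46

Alta's profit: π = (p_{Alta} − 24)(93 − 2p_{Alta} + p_{Borealis}).
∂π/∂p_{Alta} = 141 − 4p_{Alta} + p_{Borealis} = 0 ⇒ p_{Alta} = 35.25 + 0.25p_{Borealis}.
By symmetry p_{Borealis} = p_{Alta}; substituting into the reaction function, 0.75p_{Alta} = 35.25 and p_{Alta} = 47.
q_{Alta} = 93 − 2·47 + 47 = 46.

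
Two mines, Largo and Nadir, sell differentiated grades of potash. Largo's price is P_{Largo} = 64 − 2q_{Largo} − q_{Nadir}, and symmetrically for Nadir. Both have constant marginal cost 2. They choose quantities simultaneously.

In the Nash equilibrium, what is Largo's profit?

307.52

Mine Largo's profit: π = q_{Largo}(64 − 2q_{Largo} − q_{Nadir}) − 2q_{Largo}.
∂π/∂q_{Largo} = 62 − 4q_{Largo} − q_{Nadir} = 0 ⇒ q_{Largo} = 15.5 − 0.25q_{Nadir}.
Setting q_{Largo} = q_{Nadir} in the reaction function: q_{Largo} = 15.5 − 0.25q_{Largo}, so q_{Largo} = 15.5 / 1.25 = 12.4.
P_{Largo} = 64 − 2·12.4 − 12.4 = 26.8.
Profit = (26.8 − 2)·12.4 = 307.52.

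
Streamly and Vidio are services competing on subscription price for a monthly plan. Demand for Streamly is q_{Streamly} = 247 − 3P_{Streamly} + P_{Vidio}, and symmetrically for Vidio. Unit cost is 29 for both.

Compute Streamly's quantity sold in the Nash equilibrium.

Streamly's profit: π = (P_{Streamly} − 29)(247 − 3P_{Streamly} + P_{Vidio}).
∂π/∂P_{Streamly} = 334 − 6P_{Streamly} + P_{Vidio} = 0 ⇒ P_{Streamly} = 167/3 + (1/6)P_{Vidio}.
The game is symmetric, so in equilibrium P_{Vidio} = P_{Streamly}: the reaction function gives (5/6)P_{Streamly} = 167/3, hence P_{Streamly} = 66.8.
q_{Streamly} = 247 − 3·66.8 + 66.8 = 113.4.

113.4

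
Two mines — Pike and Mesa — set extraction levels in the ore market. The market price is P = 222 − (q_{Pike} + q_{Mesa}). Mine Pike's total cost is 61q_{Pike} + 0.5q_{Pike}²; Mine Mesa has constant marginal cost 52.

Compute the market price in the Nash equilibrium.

Mine Pike's profit: π = q_{Pike}(222 − (q_{Pike} + q_{Mesa})) − 61q_{Pike} − 0.5q_{Pike}².
∂π/∂q_{Pike} = 161 − 3q_{Pike} − q_{Mesa} = 0, so q_{Pike} = 161/3 − (1/3)q_{Mesa}.
For Mesa: ∂π/∂q_{Mesa} = 170 − 2q_{Mesa} − q_{Pike} = 0 ⇒ q_{Mesa} = 85 − 0.5q_{Pike}.
Solving the two reaction functions simultaneously: (1 − (−1/3)(−0.5))q_{Pike} = 161/3 − (1/3)·85, so (5/6)q_{Pike} = 76/3 and q_{Pike} = 30.4.
Then q_{Mesa} = 85 − 0.5·30.4 = 69.8.
Equilibrium price: P = 222 − 100.2 = 121.8.

121.8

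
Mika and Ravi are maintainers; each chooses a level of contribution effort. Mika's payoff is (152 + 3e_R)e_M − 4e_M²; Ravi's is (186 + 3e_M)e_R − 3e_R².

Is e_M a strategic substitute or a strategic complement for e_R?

Expanding Mika's payoff: 152e_M + 3e_Re_M − 4e_M².
∂π/∂e_M = 152 + 3e_R − 8e_M = 0, so e_M = 19 + 0.375e_R.
The best-response slope de_M/de_R = 0.375 > 0: the reaction function is upward-sloping, so the choices are strategic complements.

strategic complements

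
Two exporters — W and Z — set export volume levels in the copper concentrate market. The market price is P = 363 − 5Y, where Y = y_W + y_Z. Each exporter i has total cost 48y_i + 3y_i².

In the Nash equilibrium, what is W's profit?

1800

Exporter W's profit: π = y_W(363 − 5(y_W + y_Z)) − 48y_W − 3y_W².
∂π/∂y_W = 315 − 16y_W − 5y_Z = 0, so y_W = 19.6875 − 0.3125y_Z.
By symmetry y_Z = y_W; substituting into the reaction function, 1.3125y_W = 19.6875 and y_W = 15.
Price P = 363 − 5·30 = 213.
W's profit: (213 − 48)·15 − 3(15)² = 1800.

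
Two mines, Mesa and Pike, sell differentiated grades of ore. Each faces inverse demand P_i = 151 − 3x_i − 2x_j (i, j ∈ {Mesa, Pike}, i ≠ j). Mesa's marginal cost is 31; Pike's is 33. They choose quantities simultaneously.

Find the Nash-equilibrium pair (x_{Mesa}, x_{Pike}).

Mine Mesa's profit: π = x_{Mesa}(151 − 3x_{Mesa} − 2x_{Pike}) − 31x_{Mesa}.
∂π/∂x_{Mesa} = 120 − 6x_{Mesa} − 2x_{Pike} = 0 ⇒ x_{Mesa} = 20 − (1/3)x_{Pike}.
Similarly x_{Pike} = 59/3 − (1/3)x_{Mesa}.
Substituting the second reaction function into the first: x_{Mesa} = 20 − (1/3)(59/3 − (1/3)x_{Mesa}), which gives (8/9)x_{Mesa} = 121/9 ⇒ x_{Mesa} = 15.125.
Then x_{Pike} = 59/3 − (1/3)·15.125 = 14.625.

15.125, 14.625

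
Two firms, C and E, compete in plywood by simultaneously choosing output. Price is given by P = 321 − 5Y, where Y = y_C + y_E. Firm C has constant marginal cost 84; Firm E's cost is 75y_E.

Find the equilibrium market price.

Firm C's profit: π = y_C(321 − 5(y_C + y_E)) − 84y_C.
∂π/∂y_C = 237 − 10y_C − 5y_E = 0, so y_C = 23.7 − 0.5y_E.
By the same steps for E: y_E = 24.6 − 0.5y_C.
Solving the two reaction functions simultaneously: (1 − (−0.5)(−0.5))y_C = 23.7 − 0.5·24.6, so 0.75y_C = 11.4 and y_C = 15.2.
Then y_E = 24.6 − 0.5·15.2 = 17.
Equilibrium price: P = 321 − 5·32.2 = 160.

160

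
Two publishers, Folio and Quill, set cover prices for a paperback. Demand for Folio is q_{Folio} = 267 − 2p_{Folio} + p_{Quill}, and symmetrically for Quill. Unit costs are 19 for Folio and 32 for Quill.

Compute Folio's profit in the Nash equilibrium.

Folio's profit: π = (p_{Folio} − 19)(267 − 2p_{Folio} + p_{Quill}).
∂π/∂p_{Folio} = 305 − 4p_{Folio} + p_{Quill} = 0 ⇒ p_{Folio} = 76.25 + 0.25p_{Quill}.
Similarly p_{Quill} = 82.75 + 0.25p_{Folio}.
Solving the two reaction functions simultaneously: (1 − (0.25)(0.25))p_{Folio} = 76.25 + 0.25·82.75, so 0.9375p_{Folio} = 96.9375 and p_{Folio} = 103.4.
Then p_{Quill} = 82.75 + 0.25·103.4 = 108.6.
q_{Folio} = 267 − 2·103.4 + 108.6 = 168.8.
Profit = (103.4 − 19)·168.8 = 14246.72.

14246.72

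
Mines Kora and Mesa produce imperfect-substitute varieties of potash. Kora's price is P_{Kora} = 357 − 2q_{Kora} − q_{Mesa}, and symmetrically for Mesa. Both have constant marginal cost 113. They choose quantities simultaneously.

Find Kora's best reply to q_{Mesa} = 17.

Mine Kora's profit: π = q_{Kora}(357 − 2q_{Kora} − q_{Mesa}) − 113q_{Kora}.
∂π/∂q_{Kora} = 244 − 4q_{Kora} − q_{Mesa} = 0 ⇒ q_{Kora} = 61 − 0.25q_{Mesa}.
At q_{Mesa} = 17: q_{Kora} = 61 − 0.25·17 = 56.75.

56.75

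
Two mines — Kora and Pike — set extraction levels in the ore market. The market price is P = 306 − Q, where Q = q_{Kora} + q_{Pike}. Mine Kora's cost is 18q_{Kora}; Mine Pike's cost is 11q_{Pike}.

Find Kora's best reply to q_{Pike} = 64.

Mine Kora's profit: π = q_{Kora}(306 − (q_{Kora} + q_{Pike})) − 18q_{Kora}.
∂π/∂q_{Kora} = 288 − 2q_{Kora} − q_{Pike} = 0, so q_{Kora} = 144 − 0.5q_{Pike}.
At q_{Pike} = 64: q_{Kora} = 144 − 0.5·64 = 112.

112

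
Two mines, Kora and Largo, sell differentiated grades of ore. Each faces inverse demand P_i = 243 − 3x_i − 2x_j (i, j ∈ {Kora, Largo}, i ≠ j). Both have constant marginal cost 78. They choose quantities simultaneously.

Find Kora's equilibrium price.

Mine Kora's profit: π = x_{Kora}(243 − 3x_{Kora} − 2x_{Largo}) − 78x_{Kora}.
∂π/∂x_{Kora} = 165 − 6x_{Kora} − 2x_{Largo} = 0 ⇒ x_{Kora} = 27.5 − (1/3)x_{Largo}.
By symmetry x_{Largo} = x_{Kora}; substituting into the reaction function, (4/3)x_{Kora} = 27.5 and x_{Kora} = 20.625.
P_{Kora} = 243 − 3·20.625 − 2·20.625 = 139.875.

139.875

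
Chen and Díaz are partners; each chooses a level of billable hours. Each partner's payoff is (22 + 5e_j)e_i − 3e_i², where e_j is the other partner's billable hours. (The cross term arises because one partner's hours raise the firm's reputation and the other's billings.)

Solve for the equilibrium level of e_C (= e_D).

22

Chen's payoff is (22 + 5e_D)e_C − 3e_C².
∂π/∂e_C = 22 + 5e_D − 6e_C = 0, so e_C = 11/3 + (5/6)e_D.
The game is symmetric, so in equilibrium e_D = e_C: the reaction function gives (1/6)e_C = 11/3, hence e_C = 22.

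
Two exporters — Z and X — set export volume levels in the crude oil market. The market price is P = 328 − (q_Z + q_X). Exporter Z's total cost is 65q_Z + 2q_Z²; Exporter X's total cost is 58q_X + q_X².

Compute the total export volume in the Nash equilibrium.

93

Exporter Z's profit: π = q_Z(328 − (q_Z + q_X)) − 65q_Z − 2q_Z².
∂π/∂q_Z = 263 − 6q_Z − q_X = 0, so q_Z = 263/6 − (1/6)q_X.
For X: ∂π/∂q_X = 270 − 4q_X − q_Z = 0 ⇒ q_X = 67.5 − 0.25q_Z.
Plugging q_X into Z's best response: q_Z = 263/6 − (1/6)(67.5 − 0.25q_Z) ⇒ (23/24)q_Z = 391/12, so q_Z = 34.
Then q_X = 67.5 − 0.25·34 = 59.
Total export volume: 34 + 59 = 93.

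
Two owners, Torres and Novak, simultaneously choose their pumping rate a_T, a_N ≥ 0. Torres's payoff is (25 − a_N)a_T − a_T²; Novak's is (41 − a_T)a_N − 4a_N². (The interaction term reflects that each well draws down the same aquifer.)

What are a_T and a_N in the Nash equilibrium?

10.6, 3.8

Expanding Torres's payoff: 25a_T − a_Na_T − a_T².
∂π/∂a_T = 25 − a_N − 2a_T = 0, so a_T = 12.5 − 0.5a_N.
Likewise for Novak: a_N = 5.125 − 0.125a_T.
Solving the two reaction functions simultaneously: (1 − (−0.5)(−0.125))a_T = 12.5 − 0.5·5.125, so 0.9375a_T = 9.9375 and a_T = 10.6.
Then a_N = 5.125 − 0.125·10.6 = 3.8.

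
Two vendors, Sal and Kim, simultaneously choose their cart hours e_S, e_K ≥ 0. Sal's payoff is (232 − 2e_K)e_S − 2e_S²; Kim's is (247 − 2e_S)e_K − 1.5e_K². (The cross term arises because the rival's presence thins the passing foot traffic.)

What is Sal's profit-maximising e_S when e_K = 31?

Expanding Sal's payoff: 232e_S − 2e_Ke_S − 2e_S².
∂π/∂e_S = 232 − 2e_K − 4e_S = 0, so e_S = 58 − 0.5e_K.
At e_K = 31: e_S = 58 − 0.5·31 = 42.5.

42.5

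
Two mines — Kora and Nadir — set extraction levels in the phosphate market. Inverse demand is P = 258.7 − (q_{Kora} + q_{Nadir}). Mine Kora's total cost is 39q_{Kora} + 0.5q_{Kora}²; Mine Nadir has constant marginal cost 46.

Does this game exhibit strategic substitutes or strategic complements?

Mine Kora's profit: π = q_{Kora}(258.7 − (q_{Kora} + q_{Nadir})) − 39q_{Kora} − 0.5q_{Kora}².
∂π/∂q_{Kora} = 219.7 − 3q_{Kora} − q_{Nadir} = 0, so q_{Kora} = 2197/30 − (1/3)q_{Nadir}.
The best-response slope dq_{Kora}/dq_{Nadir} = −1/3 < 0: the reaction function is downward-sloping, so the choices are strategic substitutes.

strategic substitutes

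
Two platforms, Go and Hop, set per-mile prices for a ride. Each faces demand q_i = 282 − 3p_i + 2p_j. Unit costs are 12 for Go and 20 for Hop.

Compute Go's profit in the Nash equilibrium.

Go's profit: π = (p_{Go} − 12)(282 − 3p_{Go} + 2p_{Hop}).
∂π/∂p_{Go} = 318 − 6p_{Go} + 2p_{Hop} = 0 ⇒ p_{Go} = 53 + (1/3)p_{Hop}.
Similarly p_{Hop} = 57 + (1/3)p_{Go}.
Plugging p_{Hop} into Go's best response: p_{Go} = 53 + (1/3)(57 + (1/3)p_{Go}) ⇒ (8/9)p_{Go} = 72, so p_{Go} = 81.
Then p_{Hop} = 57 + (1/3)·81 = 84.
q_{Go} = 282 − 3·81 + 2·84 = 207.
Profit = (81 − 12)·207 = 14283.

14283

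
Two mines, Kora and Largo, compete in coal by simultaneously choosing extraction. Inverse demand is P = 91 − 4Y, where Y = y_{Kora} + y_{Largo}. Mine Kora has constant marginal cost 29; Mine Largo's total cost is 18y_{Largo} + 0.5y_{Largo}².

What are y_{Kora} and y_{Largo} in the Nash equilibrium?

4.75, 6

Mine Kora's profit: π = y_{Kora}(91 − 4(y_{Kora} + y_{Largo})) − 29y_{Kora}.
∂π/∂y_{Kora} = 62 − 8y_{Kora} − 4y_{Largo} = 0, so y_{Kora} = 7.75 − 0.5y_{Largo}.
For Largo: ∂π/∂y_{Largo} = 73 − 9y_{Largo} − 4y_{Kora} = 0 ⇒ y_{Largo} = 73/9 − (4/9)y_{Kora}.
Solving the two reaction functions simultaneously: (1 − (−0.5)(−4/9))y_{Kora} = 7.75 − 0.5·(73/9), so (7/9)y_{Kora} = 133/36 and y_{Kora} = 4.75.
Then y_{Largo} = 73/9 − (4/9)·4.75 = 6.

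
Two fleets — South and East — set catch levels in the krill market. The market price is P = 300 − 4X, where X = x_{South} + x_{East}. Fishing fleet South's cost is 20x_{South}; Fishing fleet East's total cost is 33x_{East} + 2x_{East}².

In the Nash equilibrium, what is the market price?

134.6

Fishing fleet South's profit: π = x_{South}(300 − 4(x_{South} + x_{East})) − 20x_{South}.
∂π/∂x_{South} = 280 − 8x_{South} − 4x_{East} = 0, so x_{South} = 35 − 0.5x_{East}.
For East: ∂π/∂x_{East} = 267 − 12x_{East} − 4x_{South} = 0 ⇒ x_{East} = 22.25 − (1/3)x_{South}.
Solving the two reaction functions simultaneously: (1 − (−0.5)(−1/3))x_{South} = 35 − 0.5·22.25, so (5/6)x_{South} = 23.875 and x_{South} = 28.65.
Then x_{East} = 22.25 − (1/3)·28.65 = 12.7.
Equilibrium price: P = 300 − 4·41.35 = 134.6.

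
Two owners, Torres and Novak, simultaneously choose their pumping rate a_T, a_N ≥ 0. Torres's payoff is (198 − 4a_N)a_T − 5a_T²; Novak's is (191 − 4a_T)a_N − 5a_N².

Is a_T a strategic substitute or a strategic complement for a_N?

strategic substitutes

Expanding Torres's payoff: 198a_T − 4a_Na_T − 5a_T².
∂π/∂a_T = 198 − 4a_N − 10a_T = 0, so a_T = 19.8 − 0.4a_N.
The best-response slope da_T/da_N = −0.4 < 0: the reaction function is downward-sloping, so the choices are strategic substitutes.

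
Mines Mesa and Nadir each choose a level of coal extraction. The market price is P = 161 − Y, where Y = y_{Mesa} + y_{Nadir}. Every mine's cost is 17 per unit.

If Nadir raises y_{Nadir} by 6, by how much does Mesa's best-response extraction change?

Mine Mesa's profit: π = y_{Mesa}(161 − (y_{Mesa} + y_{Nadir})) − 17y_{Mesa}.
∂π/∂y_{Mesa} = 144 − 2y_{Mesa} − y_{Nadir} = 0, so y_{Mesa} = 72 − 0.5y_{Nadir}.
The reaction-function slope is −0.5, so a 6-unit rise in y_{Nadir} moves y_{Mesa} by −0.5 × 6 = −3. Mesa's best response falls — the actions are strategic substitutes.

-3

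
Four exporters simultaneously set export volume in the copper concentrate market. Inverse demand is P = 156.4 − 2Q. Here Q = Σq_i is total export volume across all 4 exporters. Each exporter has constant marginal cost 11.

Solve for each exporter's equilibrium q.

A representative exporter's profit is π_i = q_i(156.4 − 2Q) − 11q_i, with Q = q_i + Σ_{j≠i} q_j.
First-order condition: 145.4 − 4q_i − 2Σ_{j≠i} q_j = 0.
With identical exporters, set every q_j = q: then 145.4 − 4q − 6q = 0, i.e. q = 145.4/10 = 14.54.

14.54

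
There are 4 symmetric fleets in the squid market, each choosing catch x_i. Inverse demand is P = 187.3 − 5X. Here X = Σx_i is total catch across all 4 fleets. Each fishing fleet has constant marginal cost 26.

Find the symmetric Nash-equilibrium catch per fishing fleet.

6.452

A representative fishing fleet's profit is π_i = x_i(187.3 − 5X) − 26x_i, with X = x_i + Σ_{j≠i} x_j.
First-order condition: 161.3 − 10x_i − 5Σ_{j≠i} x_j = 0.
With identical fishing fleets, set every x_j = x: then 161.3 − 10x − 15x = 0, i.e. x = 161.3/25 = 6.452.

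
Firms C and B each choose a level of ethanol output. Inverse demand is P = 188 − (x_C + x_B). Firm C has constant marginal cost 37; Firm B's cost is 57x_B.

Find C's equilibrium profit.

3249

Firm C's profit: π = x_C(188 − (x_C + x_B)) − 37x_C.
∂π/∂x_C = 151 − 2x_C − x_B = 0, so x_C = 75.5 − 0.5x_B.
By the same steps for B: x_B = 65.5 − 0.5x_C.
Substituting the second reaction function into the first: x_C = 75.5 − 0.5(65.5 − 0.5x_C), which gives 0.75x_C = 42.75 ⇒ x_C = 57.
Then x_B = 65.5 − 0.5·57 = 37.
Price P = 188 − 94 = 94.
C's profit: (94 − 37)·57 = 3249.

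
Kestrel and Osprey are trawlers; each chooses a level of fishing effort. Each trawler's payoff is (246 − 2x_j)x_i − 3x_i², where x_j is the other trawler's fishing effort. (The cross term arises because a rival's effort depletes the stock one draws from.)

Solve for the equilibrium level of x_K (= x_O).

30.75

Kestrel's payoff is (246 − 2x_O)x_K − 3x_K².
∂π/∂x_K = 246 − 2x_O − 6x_K = 0, so x_K = 41 − (1/3)x_O.
The game is symmetric, so in equilibrium x_O = x_K: the reaction function gives (4/3)x_K = 41, hence x_K = 30.75.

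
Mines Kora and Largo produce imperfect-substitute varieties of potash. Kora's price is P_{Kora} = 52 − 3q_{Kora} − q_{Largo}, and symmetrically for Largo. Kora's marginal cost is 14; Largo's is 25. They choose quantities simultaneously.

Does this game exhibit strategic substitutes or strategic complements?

Mine Kora's profit: π = q_{Kora}(52 − 3q_{Kora} − q_{Largo}) − 14q_{Kora}.
∂π/∂q_{Kora} = 38 − 6q_{Kora} − q_{Largo} = 0 ⇒ q_{Kora} = 19/3 − (1/6)q_{Largo}.
The best-response slope dq_{Kora}/dq_{Largo} = −1/6 < 0: the reaction function is downward-sloping, so the choices are strategic substitutes.

strategic substitutes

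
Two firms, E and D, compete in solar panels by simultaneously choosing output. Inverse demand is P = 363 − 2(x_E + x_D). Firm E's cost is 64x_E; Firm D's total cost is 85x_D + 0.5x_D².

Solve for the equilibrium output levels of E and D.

58.6875, 32.125

Firm E's profit: π = x_E(363 − 2(x_E + x_D)) − 64x_E.
∂π/∂x_E = 299 − 4x_E − 2x_D = 0, so x_E = 74.75 − 0.5x_D.
For D: ∂π/∂x_D = 278 − 5x_D − 2x_E = 0 ⇒ x_D = 55.6 − 0.4x_E.
Solving the two reaction functions simultaneously: (1 − (−0.5)(−0.4))x_E = 74.75 − 0.5·55.6, so 0.8x_E = 46.95 and x_E = 58.6875.
Then x_D = 55.6 − 0.4·58.6875 = 32.125.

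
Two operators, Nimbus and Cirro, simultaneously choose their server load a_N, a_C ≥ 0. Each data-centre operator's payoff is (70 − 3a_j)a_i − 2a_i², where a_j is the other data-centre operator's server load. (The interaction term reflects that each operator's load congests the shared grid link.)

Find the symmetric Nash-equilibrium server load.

Nimbus's payoff is (70 − 3a_C)a_N − 2a_N².
∂π/∂a_N = 70 − 3a_C − 4a_N = 0, so a_N = 17.5 − 0.75a_C.
Setting a_N = a_C in the reaction function: a_N = 17.5 − 0.75a_N, so a_N = 17.5 / 1.75 = 10.

10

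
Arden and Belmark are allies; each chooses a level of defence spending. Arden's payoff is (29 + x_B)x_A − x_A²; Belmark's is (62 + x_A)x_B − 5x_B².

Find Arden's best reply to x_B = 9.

19

Expanding Arden's payoff: 29x_A + x_Bx_A − x_A².
∂π/∂x_A = 29 + x_B − 2x_A = 0, so x_A = 14.5 + 0.5x_B.
At x_B = 9: x_A = 14.5 + 0.5·9 = 19.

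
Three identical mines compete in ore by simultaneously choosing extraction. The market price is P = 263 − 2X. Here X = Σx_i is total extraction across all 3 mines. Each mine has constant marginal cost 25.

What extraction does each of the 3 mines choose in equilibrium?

29.75

A representative mine's profit is π_i = x_i(263 − 2X) − 25x_i, with X = x_i + Σ_{j≠i} x_j.
First-order condition: 238 − 4x_i − 2Σ_{j≠i} x_j = 0.
With identical mines, set every x_j = x: then 238 − 4x − 4x = 0, i.e. x = 238/8 = 29.75.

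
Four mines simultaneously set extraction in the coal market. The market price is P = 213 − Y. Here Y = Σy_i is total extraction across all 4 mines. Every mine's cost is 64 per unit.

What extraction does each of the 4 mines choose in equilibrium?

A representative mine's profit is π_i = y_i(213 − Y) − 64y_i, with Y = y_i + Σ_{j≠i} y_j.
First-order condition: 149 − 2y_i − Σ_{j≠i} y_j = 0.
Imposing symmetry (y_j = y for all j) turns Σ_{j≠i} y_j into 3y, so 149 = 5y and y = 29.8.

29.8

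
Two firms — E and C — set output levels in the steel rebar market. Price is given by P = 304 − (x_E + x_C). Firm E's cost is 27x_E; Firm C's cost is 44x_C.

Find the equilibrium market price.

Firm E's profit: π = x_E(304 − (x_E + x_C)) − 27x_E.
∂π/∂x_E = 277 − 2x_E − x_C = 0, so x_E = 138.5 − 0.5x_C.
By the same steps for C: x_C = 130 − 0.5x_E.
Substituting the second reaction function into the first: x_E = 138.5 − 0.5(130 − 0.5x_E), which gives 0.75x_E = 73.5 ⇒ x_E = 98.
Then x_C = 130 − 0.5·98 = 81.
Equilibrium price: P = 304 − 179 = 125.

125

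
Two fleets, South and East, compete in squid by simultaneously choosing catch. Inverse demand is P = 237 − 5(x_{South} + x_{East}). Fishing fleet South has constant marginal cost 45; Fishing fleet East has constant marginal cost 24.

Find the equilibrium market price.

102

Fishing fleet South's profit: π = x_{South}(237 − 5(x_{South} + x_{East})) − 45x_{South}.
∂π/∂x_{South} = 192 − 10x_{South} − 5x_{East} = 0, so x_{South} = 19.2 − 0.5x_{East}.
By the same steps for East: x_{East} = 21.3 − 0.5x_{South}.
Plugging x_{East} into South's best response: x_{South} = 19.2 − 0.5(21.3 − 0.5x_{South}) ⇒ 0.75x_{South} = 8.55, so x_{South} = 11.4.
Then x_{East} = 21.3 − 0.5·11.4 = 15.6.
Equilibrium price: P = 237 − 5·27 = 102.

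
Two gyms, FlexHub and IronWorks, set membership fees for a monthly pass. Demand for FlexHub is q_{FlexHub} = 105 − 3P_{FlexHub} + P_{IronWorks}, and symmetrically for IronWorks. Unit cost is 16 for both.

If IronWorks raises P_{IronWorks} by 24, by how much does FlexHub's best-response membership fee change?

FlexHub's profit: π = (P_{FlexHub} − 16)(105 − 3P_{FlexHub} + P_{IronWorks}).
∂π/∂P_{FlexHub} = 153 − 6P_{FlexHub} + P_{IronWorks} = 0 ⇒ P_{FlexHub} = 25.5 + (1/6)P_{IronWorks}.
The reaction-function slope is 1/6, so a 24-unit rise in P_{IronWorks} moves P_{FlexHub} by 1/6 × 24 = 4. FlexHub's best response rises — the actions are strategic complements.

4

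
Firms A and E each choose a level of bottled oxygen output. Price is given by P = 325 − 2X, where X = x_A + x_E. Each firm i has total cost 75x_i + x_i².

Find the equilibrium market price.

200

Firm A's profit: π = x_A(325 − 2(x_A + x_E)) − 75x_A − x_A².
∂π/∂x_A = 250 − 6x_A − 2x_E = 0, so x_A = 125/3 − (1/3)x_E.
By symmetry x_E = x_A; substituting into the reaction function, (4/3)x_A = 125/3 and x_A = 31.25.
Equilibrium price: P = 325 − 2·62.5 = 200.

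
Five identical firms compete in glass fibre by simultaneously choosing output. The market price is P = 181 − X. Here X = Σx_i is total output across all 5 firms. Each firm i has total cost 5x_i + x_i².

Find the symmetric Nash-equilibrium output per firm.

A representative firm's profit is π_i = x_i(181 − X) − 5x_i − x_i², with X = x_i + Σ_{j≠i} x_j.
First-order condition: 176 − 4x_i − Σ_{j≠i} x_j = 0.
With identical firms, set every x_j = x: then 176 − 4x − 4x = 0, i.e. x = 176/8 = 22.

22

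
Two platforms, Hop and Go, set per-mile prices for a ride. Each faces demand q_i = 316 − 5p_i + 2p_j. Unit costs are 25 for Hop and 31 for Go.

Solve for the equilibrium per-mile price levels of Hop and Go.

Hop's profit: π = (p_{Hop} − 25)(316 − 5p_{Hop} + 2p_{Go}).
∂π/∂p_{Hop} = 441 − 10p_{Hop} + 2p_{Go} = 0 ⇒ p_{Hop} = 44.1 + 0.2p_{Go}.
Similarly p_{Go} = 47.1 + 0.2p_{Hop}.
Substituting the second reaction function into the first: p_{Hop} = 44.1 + 0.2(47.1 + 0.2p_{Hop}), which gives 0.96p_{Hop} = 53.52 ⇒ p_{Hop} = 55.75.
Then p_{Go} = 47.1 + 0.2·55.75 = 58.25.

55.75, 58.25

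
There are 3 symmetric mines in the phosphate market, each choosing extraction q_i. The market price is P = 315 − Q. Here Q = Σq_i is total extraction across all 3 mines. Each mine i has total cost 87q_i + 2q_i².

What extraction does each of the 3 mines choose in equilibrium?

28.5

A representative mine's profit is π_i = q_i(315 − Q) − 87q_i − 2q_i², with Q = q_i + Σ_{j≠i} q_j.
First-order condition: 228 − 6q_i − Σ_{j≠i} q_j = 0.
In a symmetric equilibrium every mine chooses the same q, so Σ_{j≠i} q_j = 2q. The condition becomes 228 − 8q = 0, giving q = 228/8 = 28.5.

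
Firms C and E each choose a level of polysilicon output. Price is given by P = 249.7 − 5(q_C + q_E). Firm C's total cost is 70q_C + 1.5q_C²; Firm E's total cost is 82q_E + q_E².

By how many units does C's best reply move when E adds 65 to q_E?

-25

Firm C's profit: π = q_C(249.7 − 5(q_C + q_E)) − 70q_C − 1.5q_C².
∂π/∂q_C = 179.7 − 13q_C − 5q_E = 0, so q_C = 1797/130 − (5/13)q_E.
The reaction-function slope is −5/13, so a 65-unit rise in q_E moves q_C by −5/13 × 65 = −25. C's best response falls — the actions are strategic substitutes.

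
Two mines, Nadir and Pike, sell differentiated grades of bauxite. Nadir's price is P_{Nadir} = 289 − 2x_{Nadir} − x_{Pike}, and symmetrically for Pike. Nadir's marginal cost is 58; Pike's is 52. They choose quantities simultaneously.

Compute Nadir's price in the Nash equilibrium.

149.6

Mine Nadir's profit: π = x_{Nadir}(289 − 2x_{Nadir} − x_{Pike}) − 58x_{Nadir}.
∂π/∂x_{Nadir} = 231 − 4x_{Nadir} − x_{Pike} = 0 ⇒ x_{Nadir} = 57.75 − 0.25x_{Pike}.
Similarly x_{Pike} = 59.25 − 0.25x_{Nadir}.
Plugging x_{Pike} into Nadir's best response: x_{Nadir} = 57.75 − 0.25(59.25 − 0.25x_{Nadir}) ⇒ 0.9375x_{Nadir} = 42.9375, so x_{Nadir} = 45.8.
Then x_{Pike} = 59.25 − 0.25·45.8 = 47.8.
P_{Nadir} = 289 − 2·45.8 − 47.8 = 149.6.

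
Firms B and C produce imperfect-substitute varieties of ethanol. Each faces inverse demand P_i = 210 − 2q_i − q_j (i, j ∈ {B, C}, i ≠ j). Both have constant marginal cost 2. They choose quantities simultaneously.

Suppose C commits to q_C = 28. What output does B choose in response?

Firm B's profit: π = q_B(210 − 2q_B − q_C) − 2q_B.
∂π/∂q_B = 208 − 4q_B − q_C = 0 ⇒ q_B = 52 − 0.25q_C.
At q_C = 28: q_B = 52 − 0.25·28 = 45.

45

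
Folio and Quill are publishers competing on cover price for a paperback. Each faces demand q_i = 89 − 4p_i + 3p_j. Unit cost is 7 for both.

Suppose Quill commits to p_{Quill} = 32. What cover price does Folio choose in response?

Folio's profit: π = (p_{Folio} − 7)(89 − 4p_{Folio} + 3p_{Quill}).
∂π/∂p_{Folio} = 117 − 8p_{Folio} + 3p_{Quill} = 0 ⇒ p_{Folio} = 14.625 + 0.375p_{Quill}.
At p_{Quill} = 32: p_{Folio} = 14.625 + 0.375·32 = 26.625.

26.625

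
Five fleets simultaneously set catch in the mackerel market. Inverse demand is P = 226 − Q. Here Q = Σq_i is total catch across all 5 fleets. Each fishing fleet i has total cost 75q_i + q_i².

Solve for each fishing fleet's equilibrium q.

18.875

A representative fishing fleet's profit is π_i = q_i(226 − Q) − 75q_i − q_i², with Q = q_i + Σ_{j≠i} q_j.
First-order condition: 151 − 4q_i − Σ_{j≠i} q_j = 0.
In a symmetric equilibrium every fishing fleet chooses the same q, so Σ_{j≠i} q_j = 4q. The condition becomes 151 − 8q = 0, giving q = 151/8 = 18.875.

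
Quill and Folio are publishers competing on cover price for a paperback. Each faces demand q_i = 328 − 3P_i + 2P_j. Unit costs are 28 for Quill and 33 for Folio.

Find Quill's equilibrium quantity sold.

227.8125

Quill's profit: π = (P_{Quill} − 28)(328 − 3P_{Quill} + 2P_{Folio}).
∂π/∂P_{Quill} = 412 − 6P_{Quill} + 2P_{Folio} = 0 ⇒ P_{Quill} = 206/3 + (1/3)P_{Folio}.
Similarly P_{Folio} = 427/6 + (1/3)P_{Quill}.
Plugging P_{Folio} into Quill's best response: P_{Quill} = 206/3 + (1/3)(427/6 + (1/3)P_{Quill}) ⇒ (8/9)P_{Quill} = 1663/18, so P_{Quill} = 103.9375.
Then P_{Folio} = 427/6 + (1/3)·103.9375 = 105.8125.
q_{Quill} = 328 − 3·103.9375 + 2·105.8125 = 227.8125.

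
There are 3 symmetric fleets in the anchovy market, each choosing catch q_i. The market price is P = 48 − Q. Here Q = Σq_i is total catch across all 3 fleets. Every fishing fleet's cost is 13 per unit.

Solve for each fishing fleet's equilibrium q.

A representative fishing fleet's profit is π_i = q_i(48 − Q) − 13q_i, with Q = q_i + Σ_{j≠i} q_j.
First-order condition: 35 − 2q_i − Σ_{j≠i} q_j = 0.
With identical fishing fleets, set every q_j = q: then 35 − 2q − 2q = 0, i.e. q = 35/4 = 8.75.

8.75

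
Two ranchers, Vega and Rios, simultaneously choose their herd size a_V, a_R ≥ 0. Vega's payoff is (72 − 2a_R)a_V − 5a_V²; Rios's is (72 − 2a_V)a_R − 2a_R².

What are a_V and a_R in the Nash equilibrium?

4, 16

Expanding Vega's payoff: 72a_V − 2a_Ra_V − 5a_V².
∂π/∂a_V = 72 − 2a_R − 10a_V = 0, so a_V = 7.2 − 0.2a_R.
Likewise for Rios: a_R = 18 − 0.5a_V.
Substituting the second reaction function into the first: a_V = 7.2 − 0.2(18 − 0.5a_V), which gives 0.9a_V = 3.6 ⇒ a_V = 4.
Then a_R = 18 − 0.5·4 = 16.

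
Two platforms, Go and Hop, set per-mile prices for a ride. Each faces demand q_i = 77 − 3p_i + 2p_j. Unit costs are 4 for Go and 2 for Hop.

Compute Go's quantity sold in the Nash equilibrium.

53.625

Go's profit: π = (p_{Go} − 4)(77 − 3p_{Go} + 2p_{Hop}).
∂π/∂p_{Go} = 89 − 6p_{Go} + 2p_{Hop} = 0 ⇒ p_{Go} = 89/6 + (1/3)p_{Hop}.
Similarly p_{Hop} = 83/6 + (1/3)p_{Go}.
Solving the two reaction functions simultaneously: (1 − (1/3)(1/3))p_{Go} = 89/6 + (1/3)·(83/6), so (8/9)p_{Go} = 175/9 and p_{Go} = 21.875.
Then p_{Hop} = 83/6 + (1/3)·21.875 = 21.125.
q_{Go} = 77 − 3·21.875 + 2·21.125 = 53.625.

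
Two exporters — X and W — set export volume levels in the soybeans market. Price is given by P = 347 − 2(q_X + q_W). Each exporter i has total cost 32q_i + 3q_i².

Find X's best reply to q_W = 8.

Exporter X's profit: π = q_X(347 − 2(q_X + q_W)) − 32q_X − 3q_X².
∂π/∂q_X = 315 − 10q_X − 2q_W = 0, so q_X = 31.5 − 0.2q_W.
At q_W = 8: q_X = 31.5 − 0.2·8 = 29.9.

29.9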